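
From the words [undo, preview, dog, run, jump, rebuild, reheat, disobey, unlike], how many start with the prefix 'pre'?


Checking each word for prefix 'pre':
  'undo' -> no (count: 0)
  'preview' -> YES, starts with 'pre' (count: 1)
  'dog' -> no (count: 1)
  'run' -> no (count: 1)
  'jump' -> no (count: 1)
  'rebuild' -> no (count: 1)
  'reheat' -> no (count: 1)
  'disobey' -> no (count: 1)
  'unlike' -> no (count: 1)
Total with prefix 'pre': 1

1


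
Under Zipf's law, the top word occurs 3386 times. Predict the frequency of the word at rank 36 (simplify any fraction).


Zipf's law: freq(rank) = f1 / rank
f1 = 3386, rank = 36
freq = 3386 / 36
GCD(3386, 36) = 2
Simplified: 1693/18

1693/18


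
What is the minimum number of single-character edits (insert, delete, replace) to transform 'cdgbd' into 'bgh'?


Building DP table for s1='cdgbd' (len 5) and s2='bgh' (len 3):
       b  g  h
    0  1  2  3
  c 1  1  2  3
  d 2  2  2  3
  g 3  3  2  3
  b 4  3  3  3
  d 5  4  4  4
Edit distance = dp[5][3] = 4

4


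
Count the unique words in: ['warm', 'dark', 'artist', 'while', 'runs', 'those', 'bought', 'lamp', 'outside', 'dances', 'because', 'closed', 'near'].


Listing all tokens and tracking unique types:
  Token 1: 'warm' -> NEW (unique so far: 1)
  Token 2: 'dark' -> NEW (unique so far: 2)
  Token 3: 'artist' -> NEW (unique so far: 3)
  Token 4: 'while' -> NEW (unique so far: 4)
  Token 5: 'runs' -> NEW (unique so far: 5)
  Token 6: 'those' -> NEW (unique so far: 6)
  Token 7: 'bought' -> NEW (unique so far: 7)
  Token 8: 'lamp' -> NEW (unique so far: 8)
  Token 9: 'outside' -> NEW (unique so far: 9)
  Token 10: 'dances' -> NEW (unique so far: 10)
  Token 11: 'because' -> NEW (unique so far: 11)
  Token 12: 'closed' -> NEW (unique so far: 12)
  Token 13: 'near' -> NEW (unique so far: 13)
Unique types: ('artist', 'because', 'bought', 'closed', 'dances', 'dark', 'lamp', 'near', 'outside', 'runs', 'those', 'warm', 'while')
Vocabulary size: 13

13


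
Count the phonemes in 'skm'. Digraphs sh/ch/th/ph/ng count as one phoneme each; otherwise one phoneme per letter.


Parsing 'skm' greedily, digraphs first:
  's' -> consonant phoneme (phonemes so far: 1)
  'k' -> consonant phoneme (phonemes so far: 2)
  'm' -> consonant phoneme (phonemes so far: 3)
Total phonemes: 3

3


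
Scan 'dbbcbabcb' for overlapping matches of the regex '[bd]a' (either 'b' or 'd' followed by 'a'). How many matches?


Pattern: [bd]a means either 'b' or 'd' followed by 'a'.
Scanning 'dbbcbabcb' position-by-position:
  Pos 0: window 'db' -> no
  Pos 1: window 'bb' -> no
  Pos 2: window 'bc' -> no
  Pos 3: window 'cb' -> no
  Pos 4: window 'ba' -> MATCH
  Pos 5: window 'ab' -> no
  Pos 6: window 'bc' -> no
  Pos 7: window 'cb' -> no
  Pos 8: window 'b' -> no
Total matches: 1

1


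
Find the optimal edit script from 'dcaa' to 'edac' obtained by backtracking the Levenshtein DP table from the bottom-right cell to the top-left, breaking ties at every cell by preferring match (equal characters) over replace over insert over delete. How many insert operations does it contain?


Edit distance = 3. Backtracking from cell (4, 4) with preference match > replace > insert > delete,
then listing the resulting alignment 'dcaa' -> 'edac' left to right:
  Step 1: replace d->e
  Step 2: replace c->d
  Step 3: keep 'a'
  Step 4: replace a->c
Total insertions: 0

0


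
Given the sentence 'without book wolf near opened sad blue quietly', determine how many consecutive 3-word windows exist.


Word trigrams from [8] words:
  Trigram 1: (without book wolf)
  Trigram 2: (book wolf near)
  Trigram 3: (wolf near opened)
  Trigram 4: (near opened sad)
  Trigram 5: (opened sad blue)
  Trigram 6: (sad blue quietly)
Total word trigrams: 8 - 2 = 6

6


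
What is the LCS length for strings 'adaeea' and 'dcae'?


DP table for LCS of 'adaeea' and 'dcae':
       d  c  a  e
    0  0  0  0  0
  a 0  0  0  1  1
  d 0  1  1  1  1
  a 0  1  1  2  2
  e 0  1  1  2  3
  e 0  1  1  2  3
  a 0  1  1  2  3
LCS: 'dae'
LCS length = 3

3


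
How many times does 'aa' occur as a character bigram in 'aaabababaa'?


Scanning 'aaabababaa' for bigram 'aa':
  Position 0: 'aa' -> MATCH
  Position 1: 'aa' -> MATCH
  Position 2: 'ab' -> no
  Position 3: 'ba' -> no
  Position 4: 'ab' -> no
  Position 5: 'ba' -> no
  Position 6: 'ab' -> no
  Position 7: 'ba' -> no
  Position 8: 'aa' -> MATCH
Total matches: 3

3


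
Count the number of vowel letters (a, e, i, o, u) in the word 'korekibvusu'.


Scanning each character of 'korekibvusu':
  Position 1: 'k' -> consonant (running count: 0)
  Position 2: 'o' -> vowel (running count: 1)
  Position 3: 'r' -> consonant (running count: 1)
  Position 4: 'e' -> vowel (running count: 2)
  Position 5: 'k' -> consonant (running count: 2)
  Position 6: 'i' -> vowel (running count: 3)
  Position 7: 'b' -> consonant (running count: 3)
  Position 8: 'v' -> consonant (running count: 3)
  Position 9: 'u' -> vowel (running count: 4)
  Position 10: 's' -> consonant (running count: 4)
  Position 11: 'u' -> vowel (running count: 5)
Total vowels: 5

5


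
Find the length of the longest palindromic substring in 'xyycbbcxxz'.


Scanning 'xyycbbcxxz' for palindromic substrings.
Substring at positions 3-6: 'cbbc'.
Check: reverse('cbbc') = 'cbbc' -> palindrome confirmed.
Neighbouring characters ('y' / 'x') break symmetry, so it cannot extend further.
No longer palindromic substring exists; longest length = 4

4


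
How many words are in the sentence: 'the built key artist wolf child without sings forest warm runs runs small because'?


Counting words by splitting on spaces:
  Word 1: 'the'
  Word 2: 'built'
  Word 3: 'key'
  Word 4: 'artist'
  Word 5: 'wolf'
  Word 6: 'child'
  Word 7: 'without'
  Word 8: 'sings'
  Word 9: 'forest'
  Word 10: 'warm'
  Word 11: 'runs'
  Word 12: 'runs'
  Word 13: 'small'
  Word 14: 'because'
Total words: 14

14


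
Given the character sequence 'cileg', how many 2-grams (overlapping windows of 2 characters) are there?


String 'cileg' has length L = 5.
Number of overlapping n-grams = L - n + 1
Substituting: 5 - 2 + 1 = 4

4


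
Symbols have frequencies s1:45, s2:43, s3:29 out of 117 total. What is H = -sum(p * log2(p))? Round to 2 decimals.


Computing entropy H = -sum(p_i * log2(p_i)):
  s1: p = 45/117 = 0.3846, -p*log2(p) = 0.5302
  s2: p = 43/117 = 0.3675, -p*log2(p) = 0.5307
  s3: p = 29/117 = 0.2479, -p*log2(p) = 0.4988
H = sum of terms = 1.5597
Rounded to 2 decimals: 1.56

1.56


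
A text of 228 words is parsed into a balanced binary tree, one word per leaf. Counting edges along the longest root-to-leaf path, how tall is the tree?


In a balanced binary tree with n leaves the deepest leaf is ceil(log2(n)) edges below the root.
log2(228) = 7.8329
ceil(7.8329) = 8
height (edges) = 8

8


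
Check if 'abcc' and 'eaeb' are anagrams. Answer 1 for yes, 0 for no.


Sort characters of 'abcc': 'abcc'
Sort characters of 'eaeb': 'abee'
Sorted forms differ -> they are NOT anagrams
Result: 0

0


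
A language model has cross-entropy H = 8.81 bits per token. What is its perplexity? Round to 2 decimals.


Perplexity formula: PP = 2^H
H = 8.81
PP = 2^8.81
Decompose: 2^8.81 = 2^8 * 2^0.81
2^8 = 256, 2^0.81 ~ 1.7532114
PP ~ 256 * 1.7532114 = 448.8221184
Rounded to 2 decimals: 448.82

448.82


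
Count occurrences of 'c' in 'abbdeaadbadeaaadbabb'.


Scanning 'abbdeaadbadeaaadbabb' for 'c':
  No matches found.
Total occurrences of 'c': 0

0


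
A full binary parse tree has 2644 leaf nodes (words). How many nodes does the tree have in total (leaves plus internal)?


Leaf nodes (terminals): 2644
Internal nodes = n - 1 = 2644 - 1 = 2643
Total = leaves + internal = 2644 + 2643 = 5287

5287


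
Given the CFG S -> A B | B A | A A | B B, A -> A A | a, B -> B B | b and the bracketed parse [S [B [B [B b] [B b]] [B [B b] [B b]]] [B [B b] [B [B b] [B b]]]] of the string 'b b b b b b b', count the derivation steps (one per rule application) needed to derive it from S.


Every bracketed nonterminal node [X ...] in the tree is produced by exactly one rule application.
Reading the tree off as a leftmost derivation:
  Step 1: S  =>  B B   (applied S -> B B)
  Step 2: B B  =>  B B B   (applied B -> B B)
  Step 3: B B B  =>  B B B B   (applied B -> B B)
  Step 4: B B B B  =>  b B B B   (applied B -> b)
  Step 5: b B B B  =>  b b B B   (applied B -> b)
  Step 6: b b B B  =>  b b B B B   (applied B -> B B)
  Step 7: b b B B B  =>  b b b B B   (applied B -> b)
  Step 8: b b b B B  =>  b b b b B   (applied B -> b)
  Step 9: b b b b B  =>  b b b b B B   (applied B -> B B)
  Step 10: b b b b B B  =>  b b b b b B   (applied B -> b)
  Step 11: b b b b b B  =>  b b b b b B B   (applied B -> B B)
  Step 12: b b b b b B B  =>  b b b b b b B   (applied B -> b)
  Step 13: b b b b b b B  =>  b b b b b b b   (applied B -> b)
Final yield: b b b b b b b
Total rewrite steps: 13

13


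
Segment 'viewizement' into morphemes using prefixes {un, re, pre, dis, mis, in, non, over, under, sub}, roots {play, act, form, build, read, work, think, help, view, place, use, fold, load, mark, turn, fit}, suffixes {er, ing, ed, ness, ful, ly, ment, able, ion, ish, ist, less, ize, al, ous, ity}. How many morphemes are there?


Segmenting 'viewizement' against the inventory:
  'view' -> root (morpheme 1)
  'ize' -> suffix (morpheme 2)
  'ment' -> suffix (morpheme 3)
Total morphemes: 3

3


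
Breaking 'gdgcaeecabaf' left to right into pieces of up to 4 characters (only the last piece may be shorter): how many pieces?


'gdgcaeecabaf' has 12 characters.
Chunking with max size 4:
  Chunk 1: 'gdgc' (positions 0-3)
  Chunk 2: 'aeec' (positions 4-7)
  Chunk 3: 'abaf' (positions 8-11)
Total chunks: ceil(12 / 4) = 3

3


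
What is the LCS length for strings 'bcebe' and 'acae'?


DP table for LCS of 'bcebe' and 'acae':
       a  c  a  e
    0  0  0  0  0
  b 0  0  0  0  0
  c 0  0  1  1  1
  e 0  0  1  1  2
  b 0  0  1  1  2
  e 0  0  1  1  2
LCS: 'ce'
LCS length = 2

2


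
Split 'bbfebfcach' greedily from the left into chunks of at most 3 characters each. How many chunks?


'bbfebfcach' has 10 characters.
Chunking with max size 3:
  Chunk 1: 'bbf' (positions 0-2)
  Chunk 2: 'ebf' (positions 3-5)
  Chunk 3: 'cac' (positions 6-8)
  Chunk 4: 'h' (positions 9-9)
Total chunks: ceil(10 / 3) = 4

4


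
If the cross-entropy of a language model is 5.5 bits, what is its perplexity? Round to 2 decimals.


Perplexity formula: PP = 2^H
H = 5.5
PP = 2^5.5
Decompose: 2^5.5 = 2^5 * 2^0.5 = 2^5 * sqrt(2)
2^5 = 32, sqrt(2) ~ 1.4142136
PP ~ 32 * 1.4142136 = 45.2548352
Rounded to 2 decimals: 45.25

45.25


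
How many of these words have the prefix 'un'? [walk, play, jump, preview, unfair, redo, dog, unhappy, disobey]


Checking each word for prefix 'un':
  'walk' -> no (count: 0)
  'play' -> no (count: 0)
  'jump' -> no (count: 0)
  'preview' -> no (count: 0)
  'unfair' -> YES, starts with 'un' (count: 1)
  'redo' -> no (count: 1)
  'dog' -> no (count: 1)
  'unhappy' -> YES, starts with 'un' (count: 2)
  'disobey' -> no (count: 2)
Total with prefix 'un': 2

2


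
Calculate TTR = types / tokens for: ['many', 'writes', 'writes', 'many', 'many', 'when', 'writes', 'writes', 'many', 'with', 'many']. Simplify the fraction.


Tokens: 11
Unique types: ('many', 'when', 'with', 'writes') = 4
TTR = 4/11
Already in lowest terms.

4/11


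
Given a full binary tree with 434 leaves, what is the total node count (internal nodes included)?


Leaf nodes (terminals): 434
Internal nodes = n - 1 = 434 - 1 = 433
Total = leaves + internal = 434 + 433 = 867

867


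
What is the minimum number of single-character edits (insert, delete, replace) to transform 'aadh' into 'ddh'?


Building DP table for s1='aadh' (len 4) and s2='ddh' (len 3):
       d  d  h
    0  1  2  3
  a 1  1  2  3
  a 2  2  2  3
  d 3  2  2  3
  h 4  3  3  2
Edit distance = dp[4][3] = 2

2


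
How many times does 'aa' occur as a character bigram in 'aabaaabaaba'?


Scanning 'aabaaabaaba' for bigram 'aa':
  Position 0: 'aa' -> MATCH
  Position 1: 'ab' -> no
  Position 2: 'ba' -> no
  Position 3: 'aa' -> MATCH
  Position 4: 'aa' -> MATCH
  Position 5: 'ab' -> no
  Position 6: 'ba' -> no
  Position 7: 'aa' -> MATCH
  Position 8: 'ab' -> no
  Position 9: 'ba' -> no
Total matches: 4

4


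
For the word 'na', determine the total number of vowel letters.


Scanning each character of 'na':
  Position 1: 'n' -> consonant (running count: 0)
  Position 2: 'a' -> vowel (running count: 1)
Total vowels: 1

1


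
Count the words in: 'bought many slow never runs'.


Counting words by splitting on spaces:
  Word 1: 'bought'
  Word 2: 'many'
  Word 3: 'slow'
  Word 4: 'never'
  Word 5: 'runs'
Total words: 5

5


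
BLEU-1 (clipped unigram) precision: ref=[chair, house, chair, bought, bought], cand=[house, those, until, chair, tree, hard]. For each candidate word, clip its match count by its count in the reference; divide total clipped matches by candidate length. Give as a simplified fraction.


Reference word counts: {'bought': 2, 'chair': 2, 'house': 1}
Checking each candidate word (with clipping):
  'house' -> in reference (ref count 1, used 1/1) -> match (matches: 1)
  'those' -> not in reference -> no match (matches: 1)
  'until' -> not in reference -> no match (matches: 1)
  'chair' -> in reference (ref count 2, used 1/2) -> match (matches: 2)
  'tree' -> not in reference -> no match (matches: 2)
  'hard' -> not in reference -> no match (matches: 2)
Clipped matches: 2, Candidate length: 6
Precision = 2/6 = 1/3

1/3


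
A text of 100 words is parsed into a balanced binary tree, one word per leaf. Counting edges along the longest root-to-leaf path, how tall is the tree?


In a balanced binary tree with n leaves the deepest leaf is ceil(log2(n)) edges below the root.
log2(100) = 6.6439
ceil(6.6439) = 7
height (edges) = 7

7


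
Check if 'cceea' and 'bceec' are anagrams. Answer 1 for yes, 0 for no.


Sort characters of 'cceea': 'accee'
Sort characters of 'bceec': 'bccee'
Sorted forms differ -> they are NOT anagrams
Result: 0

0


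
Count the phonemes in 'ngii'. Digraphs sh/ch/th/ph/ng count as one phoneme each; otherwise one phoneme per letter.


Parsing 'ngii' greedily, digraphs first:
  'ng' -> digraph (1 consonant phoneme) (phonemes so far: 1)
  'i' -> vowel phoneme (phonemes so far: 2)
  'i' -> vowel phoneme (phonemes so far: 3)
Total phonemes: 3

3


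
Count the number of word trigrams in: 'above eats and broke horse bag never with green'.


Word trigrams from [9] words:
  Trigram 1: (above eats and)
  Trigram 2: (eats and broke)
  Trigram 3: (and broke horse)
  Trigram 4: (broke horse bag)
  Trigram 5: (horse bag never)
  Trigram 6: (bag never with)
  Trigram 7: (never with green)
Total word trigrams: 9 - 2 = 7

7


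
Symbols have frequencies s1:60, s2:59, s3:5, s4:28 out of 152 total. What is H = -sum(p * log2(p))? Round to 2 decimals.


Computing entropy H = -sum(p_i * log2(p_i)):
  s1: p = 60/152 = 0.3947, -p*log2(p) = 0.5294
  s2: p = 59/152 = 0.3882, -p*log2(p) = 0.5299
  s3: p = 5/152 = 0.0329, -p*log2(p) = 0.1620
  s4: p = 28/152 = 0.1842, -p*log2(p) = 0.4496
H = sum of terms = 1.6709
Rounded to 2 decimals: 1.67

1.67


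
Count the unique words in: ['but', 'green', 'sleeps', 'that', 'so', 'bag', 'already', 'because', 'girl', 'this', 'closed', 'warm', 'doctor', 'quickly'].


Listing all tokens and tracking unique types:
  Token 1: 'but' -> NEW (unique so far: 1)
  Token 2: 'green' -> NEW (unique so far: 2)
  Token 3: 'sleeps' -> NEW (unique so far: 3)
  Token 4: 'that' -> NEW (unique so far: 4)
  Token 5: 'so' -> NEW (unique so far: 5)
  Token 6: 'bag' -> NEW (unique so far: 6)
  Token 7: 'already' -> NEW (unique so far: 7)
  Token 8: 'because' -> NEW (unique so far: 8)
  Token 9: 'girl' -> NEW (unique so far: 9)
  Token 10: 'this' -> NEW (unique so far: 10)
  Token 11: 'closed' -> NEW (unique so far: 11)
  Token 12: 'warm' -> NEW (unique so far: 12)
  Token 13: 'doctor' -> NEW (unique so far: 13)
  Token 14: 'quickly' -> NEW (unique so far: 14)
Unique types: ('already', 'bag', 'because', 'but', 'closed', 'doctor', 'girl', 'green', 'quickly', 'sleeps', 'so', 'that', 'this', 'warm')
Vocabulary size: 14

14


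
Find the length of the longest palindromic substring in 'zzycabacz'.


Scanning 'zzycabacz' for palindromic substrings.
Substring at positions 3-7: 'cabac'.
Check: reverse('cabac') = 'cabac' -> palindrome confirmed.
Neighbouring characters ('y' / 'z') break symmetry, so it cannot extend further.
No longer palindromic substring exists; longest length = 5

5


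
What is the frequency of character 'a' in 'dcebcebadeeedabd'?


Scanning 'dcebcebadeeedabd' for 'a':
  Position 7: 'a' -> MATCH (count: 1)
  Position 13: 'a' -> MATCH (count: 2)
Total occurrences of 'a': 2

2


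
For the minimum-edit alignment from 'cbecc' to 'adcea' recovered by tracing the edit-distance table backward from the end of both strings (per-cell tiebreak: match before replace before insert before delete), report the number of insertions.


Edit distance = 5. Backtracking from cell (5, 5) with preference match > replace > insert > delete,
then listing the resulting alignment 'cbecc' -> 'adcea' left to right:
  Step 1: replace c->a
  Step 2: replace b->d
  Step 3: replace e->c
  Step 4: replace c->e
  Step 5: replace c->a
Total insertions: 0

0


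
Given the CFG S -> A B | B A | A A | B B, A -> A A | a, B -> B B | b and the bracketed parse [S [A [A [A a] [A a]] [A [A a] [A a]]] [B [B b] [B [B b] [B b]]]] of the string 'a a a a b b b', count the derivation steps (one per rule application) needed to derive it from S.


Every bracketed nonterminal node [X ...] in the tree is produced by exactly one rule application.
Reading the tree off as a leftmost derivation:
  Step 1: S  =>  A B   (applied S -> A B)
  Step 2: A B  =>  A A B   (applied A -> A A)
  Step 3: A A B  =>  A A A B   (applied A -> A A)
  Step 4: A A A B  =>  a A A B   (applied A -> a)
  Step 5: a A A B  =>  a a A B   (applied A -> a)
  Step 6: a a A B  =>  a a A A B   (applied A -> A A)
  Step 7: a a A A B  =>  a a a A B   (applied A -> a)
  Step 8: a a a A B  =>  a a a a B   (applied A -> a)
  Step 9: a a a a B  =>  a a a a B B   (applied B -> B B)
  Step 10: a a a a B B  =>  a a a a b B   (applied B -> b)
  Step 11: a a a a b B  =>  a a a a b B B   (applied B -> B B)
  Step 12: a a a a b B B  =>  a a a a b b B   (applied B -> b)
  Step 13: a a a a b b B  =>  a a a a b b b   (applied B -> b)
Final yield: a a a a b b b
Total rewrite steps: 13

13


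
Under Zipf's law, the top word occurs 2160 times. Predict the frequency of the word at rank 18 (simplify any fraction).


Zipf's law: freq(rank) = f1 / rank
f1 = 2160, rank = 18
freq = 2160 / 18
= 120

120


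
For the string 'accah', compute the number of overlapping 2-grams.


String 'accah' has length L = 5.
Number of overlapping n-grams = L - n + 1
Substituting: 5 - 2 + 1 = 4

4


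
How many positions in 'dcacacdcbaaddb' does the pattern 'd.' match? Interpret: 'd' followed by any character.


Pattern: d. means 'd' followed by any character.
Scanning 'dcacacdcbaaddb' position-by-position:
  Pos 0: window 'dc' -> MATCH
  Pos 1: window 'ca' -> no
  Pos 2: window 'ac' -> no
  Pos 3: window 'ca' -> no
  Pos 4: window 'ac' -> no
  Pos 5: window 'cd' -> no
  Pos 6: window 'dc' -> MATCH
  Pos 7: window 'cb' -> no
  Pos 8: window 'ba' -> no
  Pos 9: window 'aa' -> no
  Pos 10: window 'ad' -> no
  Pos 11: window 'dd' -> MATCH
  Pos 12: window 'db' -> MATCH
  Pos 13: window 'b' -> no
Total matches: 4

4


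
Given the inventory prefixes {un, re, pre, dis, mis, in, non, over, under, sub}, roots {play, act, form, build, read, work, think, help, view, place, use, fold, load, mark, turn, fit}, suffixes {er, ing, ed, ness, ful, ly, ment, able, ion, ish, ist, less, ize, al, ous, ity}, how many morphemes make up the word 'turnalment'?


Segmenting 'turnalment' against the inventory:
  'turn' -> root (morpheme 1)
  'al' -> suffix (morpheme 2)
  'ment' -> suffix (morpheme 3)
Total morphemes: 3

3


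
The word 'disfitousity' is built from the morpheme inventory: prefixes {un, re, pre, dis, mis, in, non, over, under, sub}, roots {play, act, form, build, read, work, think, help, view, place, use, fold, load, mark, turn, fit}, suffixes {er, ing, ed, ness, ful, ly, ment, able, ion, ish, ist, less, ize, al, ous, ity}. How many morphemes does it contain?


Segmenting 'disfitousity' against the inventory:
  'dis' -> prefix (morpheme 1)
  'fit' -> root (morpheme 2)
  'ous' -> suffix (morpheme 3)
  'ity' -> suffix (morpheme 4)
Total morphemes: 4

4


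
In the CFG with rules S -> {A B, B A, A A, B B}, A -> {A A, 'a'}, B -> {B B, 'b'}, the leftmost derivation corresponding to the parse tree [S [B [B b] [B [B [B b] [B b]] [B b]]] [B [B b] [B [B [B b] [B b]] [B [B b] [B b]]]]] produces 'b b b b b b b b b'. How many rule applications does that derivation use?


Every bracketed nonterminal node [X ...] in the tree is produced by exactly one rule application.
Reading the tree off as a leftmost derivation:
  Step 1: S  =>  B B   (applied S -> B B)
  Step 2: B B  =>  B B B   (applied B -> B B)
  Step 3: B B B  =>  b B B   (applied B -> b)
  Step 4: b B B  =>  b B B B   (applied B -> B B)
  Step 5: b B B B  =>  b B B B B   (applied B -> B B)
  Step 6: b B B B B  =>  b b B B B   (applied B -> b)
  Step 7: b b B B B  =>  b b b B B   (applied B -> b)
  Step 8: b b b B B  =>  b b b b B   (applied B -> b)
  Step 9: b b b b B  =>  b b b b B B   (applied B -> B B)
  Step 10: b b b b B B  =>  b b b b b B   (applied B -> b)
  Step 11: b b b b b B  =>  b b b b b B B   (applied B -> B B)
  Step 12: b b b b b B B  =>  b b b b b B B B   (applied B -> B B)
  Step 13: b b b b b B B B  =>  b b b b b b B B   (applied B -> b)
  Step 14: b b b b b b B B  =>  b b b b b b b B   (applied B -> b)
  Step 15: b b b b b b b B  =>  b b b b b b b B B   (applied B -> B B)
  Step 16: b b b b b b b B B  =>  b b b b b b b b B   (applied B -> b)
  Step 17: b b b b b b b b B  =>  b b b b b b b b b   (applied B -> b)
Final yield: b b b b b b b b b
Total rewrite steps: 17

17


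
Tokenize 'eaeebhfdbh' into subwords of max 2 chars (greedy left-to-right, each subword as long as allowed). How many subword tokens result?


'eaeebhfdbh' has 10 characters.
Chunking with max size 2:
  Chunk 1: 'ea' (positions 0-1)
  Chunk 2: 'ee' (positions 2-3)
  Chunk 3: 'bh' (positions 4-5)
  Chunk 4: 'fd' (positions 6-7)
  Chunk 5: 'bh' (positions 8-9)
Total chunks: ceil(10 / 2) = 5

5


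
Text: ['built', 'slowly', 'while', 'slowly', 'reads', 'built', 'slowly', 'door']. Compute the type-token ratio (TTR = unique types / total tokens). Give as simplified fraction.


Tokens: 8
Unique types: ('built', 'door', 'reads', 'slowly', 'while') = 5
TTR = 5/8
Already in lowest terms.

5/8


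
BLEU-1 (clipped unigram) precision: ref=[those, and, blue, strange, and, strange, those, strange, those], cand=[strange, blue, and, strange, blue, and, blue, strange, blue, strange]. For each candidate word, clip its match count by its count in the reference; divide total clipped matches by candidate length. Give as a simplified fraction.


Reference word counts: {'and': 2, 'blue': 1, 'strange': 3, 'those': 3}
Checking each candidate word (with clipping):
  'strange' -> in reference (ref count 3, used 1/3) -> match (matches: 1)
  'blue' -> in reference (ref count 1, used 1/1) -> match (matches: 2)
  'and' -> in reference (ref count 2, used 1/2) -> match (matches: 3)
  'strange' -> in reference (ref count 3, used 2/3) -> match (matches: 4)
  'blue' -> ref count 1 already used up (1/1) -> clipped, no match (matches: 4)
  'and' -> in reference (ref count 2, used 2/2) -> match (matches: 5)
  'blue' -> ref count 1 already used up (1/1) -> clipped, no match (matches: 5)
  'strange' -> in reference (ref count 3, used 3/3) -> match (matches: 6)
  'blue' -> ref count 1 already used up (1/1) -> clipped, no match (matches: 6)
  'strange' -> ref count 3 already used up (3/3) -> clipped, no match (matches: 6)
Clipped matches: 6, Candidate length: 10
Precision = 6/10 = 3/5

3/5


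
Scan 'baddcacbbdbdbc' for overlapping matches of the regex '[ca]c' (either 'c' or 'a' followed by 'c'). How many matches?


Pattern: [ca]c means either 'c' or 'a' followed by 'c'.
Scanning 'baddcacbbdbdbc' position-by-position:
  Pos 0: window 'ba' -> no
  Pos 1: window 'ad' -> no
  Pos 2: window 'dd' -> no
  Pos 3: window 'dc' -> no
  Pos 4: window 'ca' -> no
  Pos 5: window 'ac' -> MATCH
  Pos 6: window 'cb' -> no
  Pos 7: window 'bb' -> no
  Pos 8: window 'bd' -> no
  Pos 9: window 'db' -> no
  Pos 10: window 'bd' -> no
  Pos 11: window 'db' -> no
  Pos 12: window 'bc' -> no
  Pos 13: window 'c' -> no
Total matches: 1

1


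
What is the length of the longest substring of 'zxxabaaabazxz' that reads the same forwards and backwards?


Scanning 'zxxabaaabazxz' for palindromic substrings.
Substring at positions 3-9: 'abaaaba'.
Check: reverse('abaaaba') = 'abaaaba' -> palindrome confirmed.
Neighbouring characters ('x' / 'z') break symmetry, so it cannot extend further.
No longer palindromic substring exists; longest length = 7

7


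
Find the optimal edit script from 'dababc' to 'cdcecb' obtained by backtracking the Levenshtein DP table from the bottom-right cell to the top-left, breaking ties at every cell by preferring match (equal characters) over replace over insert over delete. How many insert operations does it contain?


Edit distance = 5. Backtracking from cell (6, 6) with preference match > replace > insert > delete,
then listing the resulting alignment 'dababc' -> 'cdcecb' left to right:
  Step 1: insert 'c' [insertion #1]
  Step 2: keep 'd'
  Step 3: replace a->c
  Step 4: replace b->e
  Step 5: replace a->c
  Step 6: keep 'b'
  Step 7: delete 'c'
Total insertions: 1

1


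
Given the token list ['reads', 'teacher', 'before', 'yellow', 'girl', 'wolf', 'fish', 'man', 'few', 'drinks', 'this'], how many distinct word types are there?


Listing all tokens and tracking unique types:
  Token 1: 'reads' -> NEW (unique so far: 1)
  Token 2: 'teacher' -> NEW (unique so far: 2)
  Token 3: 'before' -> NEW (unique so far: 3)
  Token 4: 'yellow' -> NEW (unique so far: 4)
  Token 5: 'girl' -> NEW (unique so far: 5)
  Token 6: 'wolf' -> NEW (unique so far: 6)
  Token 7: 'fish' -> NEW (unique so far: 7)
  Token 8: 'man' -> NEW (unique so far: 8)
  Token 9: 'few' -> NEW (unique so far: 9)
  Token 10: 'drinks' -> NEW (unique so far: 10)
  Token 11: 'this' -> NEW (unique so far: 11)
Unique types: ('before', 'drinks', 'few', 'fish', 'girl', 'man', 'reads', 'teacher', 'this', 'wolf', 'yellow')
Vocabulary size: 11

11


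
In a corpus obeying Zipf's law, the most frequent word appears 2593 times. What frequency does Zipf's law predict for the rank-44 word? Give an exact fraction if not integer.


Zipf's law: freq(rank) = f1 / rank
f1 = 2593, rank = 44
freq = 2593 / 44
GCD(2593, 44) = 1
Simplified: 2593/44

2593/44


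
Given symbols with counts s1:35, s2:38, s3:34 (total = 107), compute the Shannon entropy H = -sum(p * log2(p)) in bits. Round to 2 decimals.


Computing entropy H = -sum(p_i * log2(p_i)):
  s1: p = 35/107 = 0.3271, -p*log2(p) = 0.5273
  s2: p = 38/107 = 0.3551, -p*log2(p) = 0.5304
  s3: p = 34/107 = 0.3178, -p*log2(p) = 0.5256
H = sum of terms = 1.5833
Rounded to 2 decimals: 1.58

1.58


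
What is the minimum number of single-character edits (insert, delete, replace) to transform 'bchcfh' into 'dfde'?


Building DP table for s1='bchcfh' (len 6) and s2='dfde' (len 4):
       d  f  d  e
    0  1  2  3  4
  b 1  1  2  3  4
  c 2  2  2  3  4
  h 3  3  3  3  4
  c 4  4  4  4  4
  f 5  5  4  5  5
  h 6  6  5  5  6
Edit distance = dp[6][4] = 6

6


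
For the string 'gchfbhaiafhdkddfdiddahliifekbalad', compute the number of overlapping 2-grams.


String 'gchfbhaiafhdkddfdiddahliifekbalad' has length L = 33.
Number of overlapping n-grams = L - n + 1
Substituting: 33 - 2 + 1 = 32

32


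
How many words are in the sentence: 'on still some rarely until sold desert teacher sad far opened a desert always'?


Counting words by splitting on spaces:
  Word 1: 'on'
  Word 2: 'still'
  Word 3: 'some'
  Word 4: 'rarely'
  Word 5: 'until'
  Word 6: 'sold'
  Word 7: 'desert'
  Word 8: 'teacher'
  Word 9: 'sad'
  Word 10: 'far'
  Word 11: 'opened'
  Word 12: 'a'
  Word 13: 'desert'
  Word 14: 'always'
Total words: 14

14


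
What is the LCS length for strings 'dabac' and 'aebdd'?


DP table for LCS of 'dabac' and 'aebdd':
       a  e  b  d  d
    0  0  0  0  0  0
  d 0  0  0  0  1  1
  a 0  1  1  1  1  1
  b 0  1  1  2  2  2
  a 0  1  1  2  2  2
  c 0  1  1  2  2  2
LCS: 'ab'
LCS length = 2

2


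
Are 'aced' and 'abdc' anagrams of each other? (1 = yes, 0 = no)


Sort characters of 'aced': 'acde'
Sort characters of 'abdc': 'abcd'
Sorted forms differ -> they are NOT anagrams
Result: 0

0


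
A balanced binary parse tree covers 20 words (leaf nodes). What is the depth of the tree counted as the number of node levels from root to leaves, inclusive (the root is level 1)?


In a balanced binary tree with n leaves the deepest leaf is ceil(log2(n)) edges below the root,
so counting node levels inclusive of root and leaves gives ceil(log2(n)) + 1 levels.
log2(20) = 4.3219
ceil(4.3219) = 5
levels = 5 + 1 = 6

6


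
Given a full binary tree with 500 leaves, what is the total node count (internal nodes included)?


Leaf nodes (terminals): 500
Internal nodes = n - 1 = 500 - 1 = 499
Total = leaves + internal = 500 + 499 = 999

999


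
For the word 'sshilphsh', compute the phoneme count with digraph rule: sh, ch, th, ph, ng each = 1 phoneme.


Parsing 'sshilphsh' greedily, digraphs first:
  's' -> consonant phoneme (phonemes so far: 1)
  'sh' -> digraph (1 consonant phoneme) (phonemes so far: 2)
  'i' -> vowel phoneme (phonemes so far: 3)
  'l' -> consonant phoneme (phonemes so far: 4)
  'ph' -> digraph (1 consonant phoneme) (phonemes so far: 5)
  'sh' -> digraph (1 consonant phoneme) (phonemes so far: 6)
Total phonemes: 6

6


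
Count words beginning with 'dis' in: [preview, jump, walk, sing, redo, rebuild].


Checking each word for prefix 'dis':
  'preview' -> no (count: 0)
  'jump' -> no (count: 0)
  'walk' -> no (count: 0)
  'sing' -> no (count: 0)
  'redo' -> no (count: 0)
  'rebuild' -> no (count: 0)
Total with prefix 'dis': 0

0


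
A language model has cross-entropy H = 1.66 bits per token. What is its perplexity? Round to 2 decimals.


Perplexity formula: PP = 2^H
H = 1.66
PP = 2^1.66
Decompose: 2^1.66 = 2^1 * 2^0.66
2^1 = 2, 2^0.66 ~ 1.5800826
PP ~ 2 * 1.5800826 = 3.1601652
Rounded to 2 decimals: 3.16

3.16


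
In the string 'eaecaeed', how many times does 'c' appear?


Scanning 'eaecaeed' for 'c':
  Position 3: 'c' -> MATCH (count: 1)
Total occurrences of 'c': 1

1


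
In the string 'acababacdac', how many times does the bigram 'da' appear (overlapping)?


Scanning 'acababacdac' for bigram 'da':
  Position 0: 'ac' -> no
  Position 1: 'ca' -> no
  Position 2: 'ab' -> no
  Position 3: 'ba' -> no
  Position 4: 'ab' -> no
  Position 5: 'ba' -> no
  Position 6: 'ac' -> no
  Position 7: 'cd' -> no
  Position 8: 'da' -> MATCH
  Position 9: 'ac' -> no
Total matches: 1

1


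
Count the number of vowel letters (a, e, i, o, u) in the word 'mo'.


Scanning each character of 'mo':
  Position 1: 'm' -> consonant (running count: 0)
  Position 2: 'o' -> vowel (running count: 1)
Total vowels: 1

1


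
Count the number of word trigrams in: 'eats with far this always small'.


Word trigrams from [6] words:
  Trigram 1: (eats with far)
  Trigram 2: (with far this)
  Trigram 3: (far this always)
  Trigram 4: (this always small)
Total word trigrams: 6 - 2 = 4

4


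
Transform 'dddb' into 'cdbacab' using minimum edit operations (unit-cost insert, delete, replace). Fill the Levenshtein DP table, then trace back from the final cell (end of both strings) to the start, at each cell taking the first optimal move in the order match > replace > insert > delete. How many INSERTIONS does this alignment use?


Edit distance = 5. Backtracking from cell (4, 7) with preference match > replace > insert > delete,
then listing the resulting alignment 'dddb' -> 'cdbacab' left to right:
  Step 1: insert 'c' [insertion #1]
  Step 2: keep 'd'
  Step 3: insert 'b' [insertion #2]
  Step 4: insert 'a' [insertion #3]
  Step 5: replace d->c
  Step 6: replace d->a
  Step 7: keep 'b'
Total insertions: 3

3


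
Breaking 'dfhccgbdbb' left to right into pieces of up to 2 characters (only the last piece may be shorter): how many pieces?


'dfhccgbdbb' has 10 characters.
Chunking with max size 2:
  Chunk 1: 'df' (positions 0-1)
  Chunk 2: 'hc' (positions 2-3)
  Chunk 3: 'cg' (positions 4-5)
  Chunk 4: 'bd' (positions 6-7)
  Chunk 5: 'bb' (positions 8-9)
Total chunks: ceil(10 / 2) = 5

5


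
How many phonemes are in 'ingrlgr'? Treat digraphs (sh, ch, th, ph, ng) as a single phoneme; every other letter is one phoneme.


Parsing 'ingrlgr' greedily, digraphs first:
  'i' -> vowel phoneme (phonemes so far: 1)
  'ng' -> digraph (1 consonant phoneme) (phonemes so far: 2)
  'r' -> consonant phoneme (phonemes so far: 3)
  'l' -> consonant phoneme (phonemes so far: 4)
  'g' -> consonant phoneme (phonemes so far: 5)
  'r' -> consonant phoneme (phonemes so far: 6)
Total phonemes: 6

6


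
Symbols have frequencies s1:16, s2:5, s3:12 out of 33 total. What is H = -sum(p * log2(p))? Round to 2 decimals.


Computing entropy H = -sum(p_i * log2(p_i)):
  s1: p = 16/33 = 0.4848, -p*log2(p) = 0.5064
  s2: p = 5/33 = 0.1515, -p*log2(p) = 0.4125
  s3: p = 12/33 = 0.3636, -p*log2(p) = 0.5307
H = sum of terms = 1.4496
Rounded to 2 decimals: 1.45

1.45


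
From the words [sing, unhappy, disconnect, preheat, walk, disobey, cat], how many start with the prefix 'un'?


Checking each word for prefix 'un':
  'sing' -> no (count: 0)
  'unhappy' -> YES, starts with 'un' (count: 1)
  'disconnect' -> no (count: 1)
  'preheat' -> no (count: 1)
  'walk' -> no (count: 1)
  'disobey' -> no (count: 1)
  'cat' -> no (count: 1)
Total with prefix 'un': 1

1


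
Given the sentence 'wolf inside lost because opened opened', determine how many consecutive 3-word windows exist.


Word trigrams from [6] words:
  Trigram 1: (wolf inside lost)
  Trigram 2: (inside lost because)
  Trigram 3: (lost because opened)
  Trigram 4: (because opened opened)
Total word trigrams: 6 - 2 = 4

4


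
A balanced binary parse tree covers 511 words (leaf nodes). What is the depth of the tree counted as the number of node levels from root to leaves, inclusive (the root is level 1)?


In a balanced binary tree with n leaves the deepest leaf is ceil(log2(n)) edges below the root,
so counting node levels inclusive of root and leaves gives ceil(log2(n)) + 1 levels.
log2(511) = 8.9972
ceil(8.9972) = 9
levels = 9 + 1 = 10

10


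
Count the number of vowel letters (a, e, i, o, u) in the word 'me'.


Scanning each character of 'me':
  Position 1: 'm' -> consonant (running count: 0)
  Position 2: 'e' -> vowel (running count: 1)
Total vowels: 1

1


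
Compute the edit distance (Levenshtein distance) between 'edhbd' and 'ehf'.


Building DP table for s1='edhbd' (len 5) and s2='ehf' (len 3):
       e  h  f
    0  1  2  3
  e 1  0  1  2
  d 2  1  1  2
  h 3  2  1  2
  b 4  3  2  2
  d 5  4  3  3
Edit distance = dp[5][3] = 3

3


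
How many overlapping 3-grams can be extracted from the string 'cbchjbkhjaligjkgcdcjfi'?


String 'cbchjbkhjaligjkgcdcjfi' has length L = 22.
Number of overlapping n-grams = L - n + 1
Substituting: 22 - 3 + 1 = 20

20


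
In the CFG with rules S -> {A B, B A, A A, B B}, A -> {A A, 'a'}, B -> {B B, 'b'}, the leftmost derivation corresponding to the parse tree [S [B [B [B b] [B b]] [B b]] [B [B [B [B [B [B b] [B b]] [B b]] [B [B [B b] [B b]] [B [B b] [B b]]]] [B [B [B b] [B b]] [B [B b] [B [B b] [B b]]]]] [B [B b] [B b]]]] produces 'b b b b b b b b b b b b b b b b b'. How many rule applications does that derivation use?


Every bracketed nonterminal node [X ...] in the tree is produced by exactly one rule application.
Reading the tree off as a leftmost derivation:
  Step 1: S  =>  B B   (applied S -> B B)
  Step 2: B B  =>  B B B   (applied B -> B B)
  Step 3: B B B  =>  B B B B   (applied B -> B B)
  Step 4: B B B B  =>  b B B B   (applied B -> b)
  Step 5: b B B B  =>  b b B B   (applied B -> b)
  Step 6: b b B B  =>  b b b B   (applied B -> b)
  Step 7: b b b B  =>  b b b B B   (applied B -> B B)
  Step 8: b b b B B  =>  b b b B B B   (applied B -> B B)
  Step 9: b b b B B B  =>  b b b B B B B   (applied B -> B B)
  Step 10: b b b B B B B  =>  b b b B B B B B   (applied B -> B B)
  Step 11: b b b B B B B B  =>  b b b B B B B B B   (applied B -> B B)
  Step 12: b b b B B B B B B  =>  b b b b B B B B B   (applied B -> b)
  Step 13: b b b b B B B B B  =>  b b b b b B B B B   (applied B -> b)
  Step 14: b b b b b B B B B  =>  b b b b b b B B B   (applied B -> b)
  Step 15: b b b b b b B B B  =>  b b b b b b B B B B   (applied B -> B B)
  Step 16: b b b b b b B B B B  =>  b b b b b b B B B B B   (applied B -> B B)
  Step 17: b b b b b b B B B B B  =>  b b b b b b b B B B B   (applied B -> b)
  Step 18: b b b b b b b B B B B  =>  b b b b b b b b B B B   (applied B -> b)
  Step 19: b b b b b b b b B B B  =>  b b b b b b b b B B B B   (applied B -> B B)
  Step 20: b b b b b b b b B B B B  =>  b b b b b b b b b B B B   (applied B -> b)
  Step 21: b b b b b b b b b B B B  =>  b b b b b b b b b b B B   (applied B -> b)
  Step 22: b b b b b b b b b b B B  =>  b b b b b b b b b b B B B   (applied B -> B B)
  Step 23: b b b b b b b b b b B B B  =>  b b b b b b b b b b B B B B   (applied B -> B B)
  Step 24: b b b b b b b b b b B B B B  =>  b b b b b b b b b b b B B B   (applied B -> b)
  Step 25: b b b b b b b b b b b B B B  =>  b b b b b b b b b b b b B B   (applied B -> b)
  Step 26: b b b b b b b b b b b b B B  =>  b b b b b b b b b b b b B B B   (applied B -> B B)
  Step 27: b b b b b b b b b b b b B B B  =>  b b b b b b b b b b b b b B B   (applied B -> b)
  Step 28: b b b b b b b b b b b b b B B  =>  b b b b b b b b b b b b b B B B   (applied B -> B B)
  Step 29: b b b b b b b b b b b b b B B B  =>  b b b b b b b b b b b b b b B B   (applied B -> b)
  Step 30: b b b b b b b b b b b b b b B B  =>  b b b b b b b b b b b b b b b B   (applied B -> b)
  Step 31: b b b b b b b b b b b b b b b B  =>  b b b b b b b b b b b b b b b B B   (applied B -> B B)
  Step 32: b b b b b b b b b b b b b b b B B  =>  b b b b b b b b b b b b b b b b B   (applied B -> b)
  Step 33: b b b b b b b b b b b b b b b b B  =>  b b b b b b b b b b b b b b b b b   (applied B -> b)
Final yield: b b b b b b b b b b b b b b b b b
Total rewrite steps: 33

33


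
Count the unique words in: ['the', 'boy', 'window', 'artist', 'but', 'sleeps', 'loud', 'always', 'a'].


Listing all tokens and tracking unique types:
  Token 1: 'the' -> NEW (unique so far: 1)
  Token 2: 'boy' -> NEW (unique so far: 2)
  Token 3: 'window' -> NEW (unique so far: 3)
  Token 4: 'artist' -> NEW (unique so far: 4)
  Token 5: 'but' -> NEW (unique so far: 5)
  Token 6: 'sleeps' -> NEW (unique so far: 6)
  Token 7: 'loud' -> NEW (unique so far: 7)
  Token 8: 'always' -> NEW (unique so far: 8)
  Token 9: 'a' -> NEW (unique so far: 9)
Unique types: ('a', 'always', 'artist', 'boy', 'but', 'loud', 'sleeps', 'the', 'window')
Vocabulary size: 9

9


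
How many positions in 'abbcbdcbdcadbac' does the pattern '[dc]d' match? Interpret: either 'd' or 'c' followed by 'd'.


Pattern: [dc]d means either 'd' or 'c' followed by 'd'.
Scanning 'abbcbdcbdcadbac' position-by-position:
  Pos 0: window 'ab' -> no
  Pos 1: window 'bb' -> no
  Pos 2: window 'bc' -> no
  Pos 3: window 'cb' -> no
  Pos 4: window 'bd' -> no
  Pos 5: window 'dc' -> no
  Pos 6: window 'cb' -> no
  Pos 7: window 'bd' -> no
  Pos 8: window 'dc' -> no
  Pos 9: window 'ca' -> no
  Pos 10: window 'ad' -> no
  Pos 11: window 'db' -> no
  Pos 12: window 'ba' -> no
  Pos 13: window 'ac' -> no
  Pos 14: window 'c' -> no
Total matches: 0

0
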